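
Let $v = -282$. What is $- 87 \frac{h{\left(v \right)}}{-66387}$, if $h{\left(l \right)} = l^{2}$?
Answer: $\frac{2306196}{22129} \approx 104.22$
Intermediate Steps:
$- 87 \frac{h{\left(v \right)}}{-66387} = - 87 \frac{\left(-282\right)^{2}}{-66387} = - 87 \cdot 79524 \left(- \frac{1}{66387}\right) = \left(-87\right) \left(- \frac{26508}{22129}\right) = \frac{2306196}{22129}$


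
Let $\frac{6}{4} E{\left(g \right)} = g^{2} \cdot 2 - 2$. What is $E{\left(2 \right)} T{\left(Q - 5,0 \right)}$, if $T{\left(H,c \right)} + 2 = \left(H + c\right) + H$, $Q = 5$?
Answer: $-8$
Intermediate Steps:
$E{\left(g \right)} = - \frac{4}{3} + \frac{4 g^{2}}{3}$ ($E{\left(g \right)} = \frac{2 \left(g^{2} \cdot 2 - 2\right)}{3} = \frac{2 \left(2 g^{2} - 2\right)}{3} = \frac{2 \left(-2 + 2 g^{2}\right)}{3} = - \frac{4}{3} + \frac{4 g^{2}}{3}$)
$T{\left(H,c \right)} = -2 + c + 2 H$ ($T{\left(H,c \right)} = -2 + \left(\left(H + c\right) + H\right) = -2 + \left(c + 2 H\right) = -2 + c + 2 H$)
$E{\left(2 \right)} T{\left(Q - 5,0 \right)} = \left(- \frac{4}{3} + \frac{4 \cdot 2^{2}}{3}\right) \left(-2 + 0 + 2 \left(5 - 5\right)\right) = \left(- \frac{4}{3} + \frac{4}{3} \cdot 4\right) \left(-2 + 0 + 2 \left(5 - 5\right)\right) = \left(- \frac{4}{3} + \frac{16}{3}\right) \left(-2 + 0 + 2 \cdot 0\right) = 4 \left(-2 + 0 + 0\right) = 4 \left(-2\right) = -8$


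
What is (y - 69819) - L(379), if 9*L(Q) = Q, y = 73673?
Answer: 34307/9 ≈ 3811.9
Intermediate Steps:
L(Q) = Q/9
(y - 69819) - L(379) = (73673 - 69819) - 379/9 = 3854 - 1*379/9 = 3854 - 379/9 = 34307/9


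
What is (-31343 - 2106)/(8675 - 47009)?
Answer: 33449/38334 ≈ 0.87257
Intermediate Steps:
(-31343 - 2106)/(8675 - 47009) = -33449/(-38334) = -33449*(-1/38334) = 33449/38334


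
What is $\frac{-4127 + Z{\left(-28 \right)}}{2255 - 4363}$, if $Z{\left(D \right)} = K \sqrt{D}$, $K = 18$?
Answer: $\frac{4127}{2108} - \frac{9 i \sqrt{7}}{527} \approx 1.9578 - 0.045184 i$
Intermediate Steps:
$Z{\left(D \right)} = 18 \sqrt{D}$
$\frac{-4127 + Z{\left(-28 \right)}}{2255 - 4363} = \frac{-4127 + 18 \sqrt{-28}}{2255 - 4363} = \frac{-4127 + 18 \cdot 2 i \sqrt{7}}{-2108} = \left(-4127 + 36 i \sqrt{7}\right) \left(- \frac{1}{2108}\right) = \frac{4127}{2108} - \frac{9 i \sqrt{7}}{527}$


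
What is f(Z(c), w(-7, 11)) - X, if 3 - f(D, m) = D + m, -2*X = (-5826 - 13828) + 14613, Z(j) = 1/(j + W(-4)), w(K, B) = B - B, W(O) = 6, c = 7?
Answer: -65457/26 ≈ -2517.6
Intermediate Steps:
w(K, B) = 0
Z(j) = 1/(6 + j) (Z(j) = 1/(j + 6) = 1/(6 + j))
X = 5041/2 (X = -((-5826 - 13828) + 14613)/2 = -(-19654 + 14613)/2 = -½*(-5041) = 5041/2 ≈ 2520.5)
f(D, m) = 3 - D - m (f(D, m) = 3 - (D + m) = 3 + (-D - m) = 3 - D - m)
f(Z(c), w(-7, 11)) - X = (3 - 1/(6 + 7) - 1*0) - 1*5041/2 = (3 - 1/13 + 0) - 5041/2 = 38/13 - 5041/2 = -65457/26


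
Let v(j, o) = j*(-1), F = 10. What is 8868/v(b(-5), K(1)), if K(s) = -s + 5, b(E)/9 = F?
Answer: -1478/15 ≈ -98.533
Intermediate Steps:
b(E) = 90 (b(E) = 9*10 = 90)
K(s) = 5 - s
v(j, o) = -j
8868/v(b(-5), K(1)) = 8868/((-1*90)) = 8868/(-90) = 8868*(-1/90) = -1478/15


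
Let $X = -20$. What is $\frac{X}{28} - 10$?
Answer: $- \frac{75}{7} \approx -10.714$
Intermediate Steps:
$\frac{X}{28} - 10 = - \frac{20}{28} - 10 = \left(-20\right) \frac{1}{28} - 10 = - \frac{5}{7} - 10 = - \frac{75}{7}$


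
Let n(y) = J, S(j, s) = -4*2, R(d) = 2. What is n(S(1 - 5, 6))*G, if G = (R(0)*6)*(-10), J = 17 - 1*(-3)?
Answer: -2400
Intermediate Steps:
S(j, s) = -8
J = 20 (J = 17 + 3 = 20)
G = -120 (G = (2*6)*(-10) = 12*(-10) = -120)
n(y) = 20
n(S(1 - 5, 6))*G = 20*(-120) = -2400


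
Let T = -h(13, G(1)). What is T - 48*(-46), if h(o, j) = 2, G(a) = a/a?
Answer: 2206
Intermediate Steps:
G(a) = 1
T = -2 (T = -1*2 = -2)
T - 48*(-46) = -2 - 48*(-46) = -2 + 2208 = 2206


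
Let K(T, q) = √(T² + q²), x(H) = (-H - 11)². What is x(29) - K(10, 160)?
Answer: 1600 - 10*√257 ≈ 1439.7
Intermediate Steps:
x(H) = (-11 - H)²
x(29) - K(10, 160) = (11 + 29)² - √(10² + 160²) = 40² - √(100 + 25600) = 1600 - √25700 = 1600 - 10*√257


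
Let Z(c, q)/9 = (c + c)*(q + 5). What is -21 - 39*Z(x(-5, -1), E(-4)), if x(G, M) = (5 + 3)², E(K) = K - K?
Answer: -224661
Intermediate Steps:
E(K) = 0
x(G, M) = 64 (x(G, M) = 8² = 64)
Z(c, q) = 18*c*(5 + q) (Z(c, q) = 9*((c + c)*(q + 5)) = 9*((2*c)*(5 + q)) = 9*(2*c*(5 + q)) = 18*c*(5 + q))
-21 - 39*Z(x(-5, -1), E(-4)) = -21 - 702*64*(5 + 0) = -21 - 702*64*5 = -21 - 39*5760 = -21 - 224640 = -224661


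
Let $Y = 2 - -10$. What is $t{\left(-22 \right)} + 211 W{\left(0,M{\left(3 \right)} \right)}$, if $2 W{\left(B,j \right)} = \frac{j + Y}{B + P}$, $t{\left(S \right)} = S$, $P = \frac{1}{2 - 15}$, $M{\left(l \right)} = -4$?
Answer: $-10994$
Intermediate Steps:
$Y = 12$ ($Y = 2 + 10 = 12$)
$P = - \frac{1}{13}$ ($P = \frac{1}{-13} = - \frac{1}{13} \approx -0.076923$)
$W{\left(B,j \right)} = \frac{12 + j}{2 \left(- \frac{1}{13} + B\right)}$ ($W{\left(B,j \right)} = \frac{\left(j + 12\right) \frac{1}{B - \frac{1}{13}}}{2} = \frac{\left(12 + j\right) \frac{1}{- \frac{1}{13} + B}}{2} = \frac{\frac{1}{- \frac{1}{13} + B} \left(12 + j\right)}{2} = \frac{12 + j}{2 \left(- \frac{1}{13} + B\right)}$)
$t{\left(-22 \right)} + 211 W{\left(0,M{\left(3 \right)} \right)} = -22 + 211 \frac{13 \left(12 - 4\right)}{2 \left(-1 + 13 \cdot 0\right)} = -22 + 211 \cdot \frac{13}{2} \frac{1}{-1 + 0} \cdot 8 = -22 + 211 \cdot \frac{13}{2} \frac{1}{-1} \cdot 8 = -22 + 211 \cdot \frac{13}{2} \left(-1\right) 8 = -22 + 211 \left(-52\right) = -22 - 10972 = -10994$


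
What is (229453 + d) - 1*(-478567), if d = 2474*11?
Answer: 735234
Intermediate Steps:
d = 27214
(229453 + d) - 1*(-478567) = (229453 + 27214) - 1*(-478567) = 256667 + 478567 = 735234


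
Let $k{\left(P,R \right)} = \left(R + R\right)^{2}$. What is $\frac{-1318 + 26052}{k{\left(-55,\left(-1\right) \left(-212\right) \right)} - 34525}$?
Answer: $\frac{24734}{145251} \approx 0.17028$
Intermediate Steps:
$k{\left(P,R \right)} = 4 R^{2}$ ($k{\left(P,R \right)} = \left(2 R\right)^{2} = 4 R^{2}$)
$\frac{-1318 + 26052}{k{\left(-55,\left(-1\right) \left(-212\right) \right)} - 34525} = \frac{-1318 + 26052}{4 \left(\left(-1\right) \left(-212\right)\right)^{2} - 34525} = \frac{24734}{4 \cdot 212^{2} - 34525} = \frac{24734}{4 \cdot 44944 - 34525} = \frac{24734}{179776 - 34525} = \frac{24734}{145251}$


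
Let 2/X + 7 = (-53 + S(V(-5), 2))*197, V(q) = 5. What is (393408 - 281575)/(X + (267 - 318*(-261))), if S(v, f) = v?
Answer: 1058275679/787936693 ≈ 1.3431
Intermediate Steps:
X = -2/9463 (X = 2/(-7 + (-53 + 5)*197) = 2/(-7 - 48*197) = 2/(-7 - 9456) = 2/(-9463) = 2*(-1/9463) = -2/9463 ≈ -0.00021135)
(393408 - 281575)/(X + (267 - 318*(-261))) = (393408 - 281575)/(-2/9463 + (267 - 318*(-261))) = 111833/(-2/9463 + (267 + 82998)) = 111833/(-2/9463 + 83265) = 111833/(787936693/9463) = 111833*(9463/787936693) = 1058275679/787936693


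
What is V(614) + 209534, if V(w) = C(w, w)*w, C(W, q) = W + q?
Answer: 963526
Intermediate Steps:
V(w) = 2*w² (V(w) = (w + w)*w = (2*w)*w = 2*w²)
V(614) + 209534 = 2*614² + 209534 = 2*376996 + 209534 = 753992 + 209534 = 963526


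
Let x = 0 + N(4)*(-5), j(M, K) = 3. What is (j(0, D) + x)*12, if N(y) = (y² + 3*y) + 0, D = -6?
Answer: -1644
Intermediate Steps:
N(y) = y² + 3*y
x = -140 (x = 0 + (4*(3 + 4))*(-5) = 0 + (4*7)*(-5) = 0 + 28*(-5) = 0 - 140 = -140)
(j(0, D) + x)*12 = (3 - 140)*12 = -137*12 = -1644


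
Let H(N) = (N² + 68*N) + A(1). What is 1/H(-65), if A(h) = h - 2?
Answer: -1/196 ≈ -0.0051020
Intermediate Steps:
A(h) = -2 + h
H(N) = -1 + N² + 68*N (H(N) = (N² + 68*N) + (-2 + 1) = (N² + 68*N) - 1 = -1 + N² + 68*N)
1/H(-65) = 1/(-1 + (-65)² + 68*(-65)) = 1/(-1 + 4225 - 4420) = 1/(-196) = -1/196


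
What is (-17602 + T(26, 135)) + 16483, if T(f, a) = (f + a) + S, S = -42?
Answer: -1000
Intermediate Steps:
T(f, a) = -42 + a + f (T(f, a) = (f + a) - 42 = (a + f) - 42 = -42 + a + f)
(-17602 + T(26, 135)) + 16483 = (-17602 + (-42 + 135 + 26)) + 16483 = (-17602 + 119) + 16483 = -17483 + 16483 = -1000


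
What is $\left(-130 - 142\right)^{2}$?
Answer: $73984$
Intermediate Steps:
$\left(-130 - 142\right)^{2} = \left(-272\right)^{2} = 73984$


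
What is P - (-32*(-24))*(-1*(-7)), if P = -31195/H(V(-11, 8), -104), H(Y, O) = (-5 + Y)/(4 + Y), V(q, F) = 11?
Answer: -166727/2 ≈ -83364.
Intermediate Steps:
H(Y, O) = (-5 + Y)/(4 + Y)
P = -155975/2 (P = -31195*(4 + 11)/(-5 + 11) = -31195/(6/15) = -31195/((1/15)*6) = -31195/⅖ = -31195*5/2 = -155975/2 ≈ -77988.)
P - (-32*(-24))*(-1*(-7)) = -155975/2 - (-32*(-24))*(-1*(-7)) = -155975/2 - 768*7 = -155975/2 - 1*5376 = -155975/2 - 5376 = -166727/2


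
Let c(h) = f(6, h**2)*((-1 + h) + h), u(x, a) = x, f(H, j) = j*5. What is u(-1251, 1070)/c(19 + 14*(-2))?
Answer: 139/855 ≈ 0.16257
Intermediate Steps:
f(H, j) = 5*j
c(h) = 5*h**2*(-1 + 2*h) (c(h) = (5*h**2)*((-1 + h) + h) = (5*h**2)*(-1 + 2*h) = 5*h**2*(-1 + 2*h))
u(-1251, 1070)/c(19 + 14*(-2)) = -1251*1/((-5 + 10*(19 + 14*(-2)))*(19 + 14*(-2))**2) = -1251*1/((-5 + 10*(19 - 28))*(19 - 28)**2) = -1251*1/(81*(-5 + 10*(-9))) = -1251*1/(81*(-5 - 90)) = -1251/(81*(-95)) = -1251/(-7695) = -1251*(-1/7695) = 139/855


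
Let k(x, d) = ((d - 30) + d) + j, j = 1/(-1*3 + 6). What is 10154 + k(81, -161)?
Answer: 29407/3 ≈ 9802.3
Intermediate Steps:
j = ⅓ (j = 1/(-3 + 6) = 1/3 = ⅓ ≈ 0.33333)
k(x, d) = -89/3 + 2*d (k(x, d) = ((d - 30) + d) + ⅓ = ((-30 + d) + d) + ⅓ = (-30 + 2*d) + ⅓ = -89/3 + 2*d)
10154 + k(81, -161) = 10154 + (-89/3 + 2*(-161)) = 10154 + (-89/3 - 322) = 10154 - 1055/3 = 29407/3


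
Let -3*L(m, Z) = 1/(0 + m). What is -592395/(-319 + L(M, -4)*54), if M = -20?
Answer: 5923950/3181 ≈ 1862.3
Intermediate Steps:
L(m, Z) = -1/(3*m) (L(m, Z) = -1/(3*(0 + m)) = -1/(3*m))
-592395/(-319 + L(M, -4)*54) = -592395/(-319 - 1/3/(-20)*54) = -592395/(-319 - 1/3*(-1/20)*54) = -592395/(-319 + (1/60)*54) = -592395/(-319 + 9/10) = -592395/(-3181/10) = -592395*(-10/3181) = 5923950/3181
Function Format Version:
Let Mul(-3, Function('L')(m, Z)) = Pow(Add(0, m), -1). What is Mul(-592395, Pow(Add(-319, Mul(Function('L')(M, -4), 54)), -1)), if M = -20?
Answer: Rational(5923950, 3181) ≈ 1862.3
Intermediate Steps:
Function('L')(m, Z) = Mul(Rational(-1, 3), Pow(m, -1)) (Function('L')(m, Z) = Mul(Rational(-1, 3), Pow(Add(0, m), -1)) = Mul(Rational(-1, 3), Pow(m, -1)))
Mul(-592395, Pow(Add(-319, Mul(Function('L')(M, -4), 54)), -1)) = Mul(-592395, Pow(Add(-319, Mul(Mul(Rational(-1, 3), Pow(-20, -1)), 54)), -1)) = Mul(-592395, Pow(Add(-319, Mul(Mul(Rational(-1, 3), Rational(-1, 20)), 54)), -1)) = Mul(-592395, Pow(Add(-319, Mul(Rational(1, 60), 54)), -1)) = Mul(-592395, Pow(Add(-319, Rational(9, 10)), -1)) = Mul(-592395, Pow(Rational(-3181, 10), -1)) = Mul(-592395, Rational(-10, 3181)) = Rational(5923950, 3181)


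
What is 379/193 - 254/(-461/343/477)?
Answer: 8020713161/88973 ≈ 90148.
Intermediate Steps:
379/193 - 254/(-461/343/477) = 379*(1/193) - 254/(-461*1/343*(1/477)) = 379/193 - 254/((-461/343*1/477)) = 379/193 - 254/(-461/163611) = 379/193 - 254*(-163611/461) = 379/193 + 41557194/461 = 8020713161/88973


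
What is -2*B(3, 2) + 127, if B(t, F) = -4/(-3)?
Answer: 373/3 ≈ 124.33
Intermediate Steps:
B(t, F) = 4/3 (B(t, F) = -4*(-⅓) = 4/3)
-2*B(3, 2) + 127 = -2*4/3 + 127 = -8/3 + 127 = 373/3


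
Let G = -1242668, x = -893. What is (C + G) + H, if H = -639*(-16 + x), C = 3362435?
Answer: 2700618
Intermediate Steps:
H = 580851 (H = -639*(-16 - 893) = -639*(-909) = 580851)
(C + G) + H = (3362435 - 1242668) + 580851 = 2119767 + 580851 = 2700618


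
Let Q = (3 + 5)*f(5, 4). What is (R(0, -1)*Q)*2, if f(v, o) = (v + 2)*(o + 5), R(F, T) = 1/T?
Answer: -1008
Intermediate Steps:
f(v, o) = (2 + v)*(5 + o)
Q = 504 (Q = (3 + 5)*(10 + 2*4 + 5*5 + 4*5) = 8*(10 + 8 + 25 + 20) = 8*63 = 504)
(R(0, -1)*Q)*2 = (504/(-1))*2 = -1*504*2 = -504*2 = -1008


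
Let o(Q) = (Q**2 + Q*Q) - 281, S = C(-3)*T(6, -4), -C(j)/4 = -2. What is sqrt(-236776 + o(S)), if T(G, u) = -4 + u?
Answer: I*sqrt(228865) ≈ 478.4*I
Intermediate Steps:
C(j) = 8 (C(j) = -4*(-2) = 8)
S = -64 (S = 8*(-4 - 4) = 8*(-8) = -64)
o(Q) = -281 + 2*Q**2 (o(Q) = (Q**2 + Q**2) - 281 = 2*Q**2 - 281 = -281 + 2*Q**2)
sqrt(-236776 + o(S)) = sqrt(-236776 + (-281 + 2*(-64)**2)) = sqrt(-236776 + (-281 + 2*4096)) = sqrt(-236776 + (-281 + 8192)) = sqrt(-236776 + 7911) = sqrt(-228865) = I*sqrt(228865)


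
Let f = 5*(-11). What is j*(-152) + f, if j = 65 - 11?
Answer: -8263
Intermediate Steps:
f = -55
j = 54
j*(-152) + f = 54*(-152) - 55 = -8208 - 55 = -8263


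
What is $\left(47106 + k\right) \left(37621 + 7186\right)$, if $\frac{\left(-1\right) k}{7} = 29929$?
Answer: $-7276522379$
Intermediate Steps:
$k = -209503$ ($k = \left(-7\right) 29929 = -209503$)
$\left(47106 + k\right) \left(37621 + 7186\right) = \left(47106 - 209503\right) \left(37621 + 7186\right) = \left(-162397\right) 44807 = -7276522379$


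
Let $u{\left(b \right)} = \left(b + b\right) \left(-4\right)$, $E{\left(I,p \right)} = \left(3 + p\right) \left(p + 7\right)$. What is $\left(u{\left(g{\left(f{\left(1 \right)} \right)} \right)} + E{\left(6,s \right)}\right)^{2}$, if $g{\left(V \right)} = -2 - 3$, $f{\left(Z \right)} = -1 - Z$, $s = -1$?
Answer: $2704$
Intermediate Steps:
$g{\left(V \right)} = -5$
$E{\left(I,p \right)} = \left(3 + p\right) \left(7 + p\right)$
$u{\left(b \right)} = - 8 b$ ($u{\left(b \right)} = 2 b \left(-4\right) = - 8 b$)
$\left(u{\left(g{\left(f{\left(1 \right)} \right)} \right)} + E{\left(6,s \right)}\right)^{2} = \left(\left(-8\right) \left(-5\right) + \left(21 + \left(-1\right)^{2} + 10 \left(-1\right)\right)\right)^{2} = \left(40 + \left(21 + 1 - 10\right)\right)^{2} = \left(40 + 12\right)^{2} = 52^{2} = 2704$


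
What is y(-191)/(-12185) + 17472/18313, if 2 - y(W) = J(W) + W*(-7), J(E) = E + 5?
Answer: 233937957/223143905 ≈ 1.0484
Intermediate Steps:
J(E) = 5 + E
y(W) = -3 + 6*W (y(W) = 2 - ((5 + W) + W*(-7)) = 2 - ((5 + W) - 7*W) = 2 - (5 - 6*W) = 2 + (-5 + 6*W) = -3 + 6*W)
y(-191)/(-12185) + 17472/18313 = (-3 + 6*(-191))/(-12185) + 17472/18313 = (-3 - 1146)*(-1/12185) + 17472*(1/18313) = -1149*(-1/12185) + 17472/18313 = 1149/12185 + 17472/18313 = 233937957/223143905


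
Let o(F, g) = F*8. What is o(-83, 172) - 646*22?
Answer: -14876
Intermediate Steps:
o(F, g) = 8*F
o(-83, 172) - 646*22 = 8*(-83) - 646*22 = -664 - 14212 = -14876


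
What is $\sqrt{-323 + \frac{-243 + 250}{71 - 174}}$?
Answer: $\frac{2 i \sqrt{856857}}{103} \approx 17.974 i$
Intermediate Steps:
$\sqrt{-323 + \frac{-243 + 250}{71 - 174}} = \sqrt{-323 + \frac{7}{71 - 174}} = \sqrt{-323 + \frac{7}{-103}} = \sqrt{-323 + 7 \left(- \frac{1}{103}\right)} = \sqrt{-323 - \frac{7}{103}} = \sqrt{- \frac{33276}{103}} = \frac{2 i \sqrt{856857}}{103}$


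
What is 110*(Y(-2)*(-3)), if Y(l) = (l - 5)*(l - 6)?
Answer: -18480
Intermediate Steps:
Y(l) = (-6 + l)*(-5 + l) (Y(l) = (-5 + l)*(-6 + l) = (-6 + l)*(-5 + l))
110*(Y(-2)*(-3)) = 110*((30 + (-2)**2 - 11*(-2))*(-3)) = 110*((30 + 4 + 22)*(-3)) = 110*(56*(-3)) = 110*(-168) = -18480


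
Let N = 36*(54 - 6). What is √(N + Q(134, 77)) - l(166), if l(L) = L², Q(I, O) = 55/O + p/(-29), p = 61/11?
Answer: -27556 + 4*√538682221/2233 ≈ -27514.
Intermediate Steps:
p = 61/11 (p = 61*(1/11) = 61/11 ≈ 5.5455)
Q(I, O) = -61/319 + 55/O (Q(I, O) = 55/O + (61/11)/(-29) = 55/O + (61/11)*(-1/29) = 55/O - 61/319 = -61/319 + 55/O)
N = 1728 (N = 36*48 = 1728)
√(N + Q(134, 77)) - l(166) = √(1728 + (-61/319 + 55/77)) - 1*166² = √(1728 + (-61/319 + 55*(1/77))) - 1*27556 = √(1728 + (-61/319 + 5/7)) - 27556 = √(1728 + 1168/2233) - 27556 = √(3859792/2233) - 27556 = 4*√538682221/2233 - 27556 = -27556 + 4*√538682221/2233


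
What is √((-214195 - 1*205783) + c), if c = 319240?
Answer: I*√100738 ≈ 317.39*I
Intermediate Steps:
√((-214195 - 1*205783) + c) = √((-214195 - 1*205783) + 319240) = √((-214195 - 205783) + 319240) = √(-419978 + 319240) = √(-100738) = I*√100738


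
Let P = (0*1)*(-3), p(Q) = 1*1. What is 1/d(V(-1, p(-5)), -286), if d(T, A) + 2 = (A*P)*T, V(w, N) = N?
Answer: -½ ≈ -0.50000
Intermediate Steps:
p(Q) = 1
P = 0 (P = 0*(-3) = 0)
d(T, A) = -2 (d(T, A) = -2 + (A*0)*T = -2 + 0*T = -2 + 0 = -2)
1/d(V(-1, p(-5)), -286) = 1/(-2) = -½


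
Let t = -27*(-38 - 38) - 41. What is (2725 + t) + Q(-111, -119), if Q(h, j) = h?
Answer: 4625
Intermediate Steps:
t = 2011 (t = -27*(-76) - 41 = 2052 - 41 = 2011)
(2725 + t) + Q(-111, -119) = (2725 + 2011) - 111 = 4736 - 111 = 4625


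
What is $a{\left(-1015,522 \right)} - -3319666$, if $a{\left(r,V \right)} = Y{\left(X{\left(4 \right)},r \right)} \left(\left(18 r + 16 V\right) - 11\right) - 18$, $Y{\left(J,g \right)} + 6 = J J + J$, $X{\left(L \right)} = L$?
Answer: $3180642$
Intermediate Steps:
$Y{\left(J,g \right)} = -6 + J + J^{2}$ ($Y{\left(J,g \right)} = -6 + \left(J J + J\right) = -6 + \left(J^{2} + J\right) = -6 + \left(J + J^{2}\right) = -6 + J + J^{2}$)
$a{\left(r,V \right)} = -172 + 224 V + 252 r$ ($a{\left(r,V \right)} = \left(-6 + 4 + 4^{2}\right) \left(\left(18 r + 16 V\right) - 11\right) - 18 = \left(-6 + 4 + 16\right) \left(\left(16 V + 18 r\right) - 11\right) - 18 = 14 \left(-11 + 16 V + 18 r\right) - 18 = \left(-154 + 224 V + 252 r\right) - 18 = -172 + 224 V + 252 r$)
$a{\left(-1015,522 \right)} - -3319666 = \left(-172 + 224 \cdot 522 + 252 \left(-1015\right)\right) - -3319666 = \left(-172 + 116928 - 255780\right) + 3319666 = -139024 + 3319666 = 3180642$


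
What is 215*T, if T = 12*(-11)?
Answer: -28380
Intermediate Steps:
T = -132
215*T = 215*(-132) = -28380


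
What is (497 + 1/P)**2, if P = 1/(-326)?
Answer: 29241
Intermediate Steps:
P = -1/326 ≈ -0.0030675
(497 + 1/P)**2 = (497 + 1/(-1/326))**2 = (497 - 326)**2 = 171**2 = 29241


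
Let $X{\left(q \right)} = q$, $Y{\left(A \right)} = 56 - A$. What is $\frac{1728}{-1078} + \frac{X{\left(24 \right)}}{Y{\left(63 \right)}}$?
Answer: $- \frac{2712}{539} \approx -5.0315$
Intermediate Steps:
$\frac{1728}{-1078} + \frac{X{\left(24 \right)}}{Y{\left(63 \right)}} = \frac{1728}{-1078} + \frac{24}{56 - 63} = 1728 \left(- \frac{1}{1078}\right) + \frac{24}{56 - 63} = - \frac{864}{539} + \frac{24}{-7} = - \frac{864}{539} + 24 \left(- \frac{1}{7}\right) = - \frac{864}{539} - \frac{24}{7} = - \frac{2712}{539}$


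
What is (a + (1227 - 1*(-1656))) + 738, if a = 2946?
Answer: 6567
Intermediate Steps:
(a + (1227 - 1*(-1656))) + 738 = (2946 + (1227 - 1*(-1656))) + 738 = (2946 + (1227 + 1656)) + 738 = (2946 + 2883) + 738 = 5829 + 738 = 6567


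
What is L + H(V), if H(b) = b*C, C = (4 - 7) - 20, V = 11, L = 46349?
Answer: 46096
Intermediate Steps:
C = -23 (C = -3 - 20 = -23)
H(b) = -23*b (H(b) = b*(-23) = -23*b)
L + H(V) = 46349 - 23*11 = 46349 - 253 = 46096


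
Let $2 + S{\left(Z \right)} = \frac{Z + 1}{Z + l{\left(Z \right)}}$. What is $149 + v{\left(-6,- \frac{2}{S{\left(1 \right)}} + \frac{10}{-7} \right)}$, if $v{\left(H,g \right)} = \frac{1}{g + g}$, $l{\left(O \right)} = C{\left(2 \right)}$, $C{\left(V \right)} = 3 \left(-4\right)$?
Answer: $\frac{6365}{43} \approx 148.02$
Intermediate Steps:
$C{\left(V \right)} = -12$
$l{\left(O \right)} = -12$
$S{\left(Z \right)} = -2 + \frac{1 + Z}{-12 + Z}$ ($S{\left(Z \right)} = -2 + \frac{Z + 1}{Z - 12} = -2 + \frac{1 + Z}{-12 + Z}$)
$v{\left(H,g \right)} = \frac{1}{2 g}$
$149 + v{\left(-6,- \frac{2}{S{\left(1 \right)}} + \frac{10}{-7} \right)} = 149 + \frac{1}{2 \left(- \frac{2}{\frac{1}{-12 + 1} \left(25 - 1\right)} + \frac{10}{-7}\right)} = 149 + \frac{1}{2 \left(- \frac{2}{\frac{1}{-11} \left(25 - 1\right)} + 10 \left(- \frac{1}{7}\right)\right)} = 149 + \frac{1}{2 \left(- \frac{2}{\left(- \frac{1}{11}\right) 24} - \frac{10}{7}\right)} = 149 + \frac{1}{2 \left(- \frac{2}{- \frac{24}{11}} - \frac{10}{7}\right)} = 149 + \frac{1}{2 \left(\left(-2\right) \left(- \frac{11}{24}\right) - \frac{10}{7}\right)} = 149 + \frac{1}{2 \left(\frac{11}{12} - \frac{10}{7}\right)} = 149 + \frac{1}{2 \left(- \frac{43}{84}\right)} = 149 + \frac{1}{2} \left(- \frac{84}{43}\right) = 149 - \frac{42}{43} = \frac{6365}{43}$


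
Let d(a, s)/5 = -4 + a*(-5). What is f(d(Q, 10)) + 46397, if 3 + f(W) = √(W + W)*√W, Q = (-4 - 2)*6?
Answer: 46394 + 880*√2 ≈ 47639.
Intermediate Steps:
Q = -36 (Q = -6*6 = -36)
d(a, s) = -20 - 25*a (d(a, s) = 5*(-4 + a*(-5)) = 5*(-4 - 5*a) = -20 - 25*a)
f(W) = -3 + W*√2 (f(W) = -3 + √(W + W)*√W = -3 + √(2*W)*√W = -3 + (√2*√W)*√W = -3 + W*√2)
f(d(Q, 10)) + 46397 = (-3 + (-20 - 25*(-36))*√2) + 46397 = (-3 + (-20 + 900)*√2) + 46397 = (-3 + 880*√2) + 46397 = 46394 + 880*√2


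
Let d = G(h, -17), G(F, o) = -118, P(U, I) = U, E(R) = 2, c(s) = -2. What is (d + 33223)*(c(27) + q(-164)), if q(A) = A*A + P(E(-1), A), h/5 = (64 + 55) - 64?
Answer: 890392080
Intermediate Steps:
h = 275 (h = 5*((64 + 55) - 64) = 5*(119 - 64) = 5*55 = 275)
q(A) = 2 + A² (q(A) = A*A + 2 = A² + 2 = 2 + A²)
d = -118
(d + 33223)*(c(27) + q(-164)) = (-118 + 33223)*(-2 + (2 + (-164)²)) = 33105*(-2 + (2 + 26896)) = 33105*(-2 + 26898) = 33105*26896 = 890392080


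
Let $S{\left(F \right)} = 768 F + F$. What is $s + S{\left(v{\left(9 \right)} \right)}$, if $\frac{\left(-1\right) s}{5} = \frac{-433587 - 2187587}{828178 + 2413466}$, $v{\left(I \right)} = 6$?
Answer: $\frac{7485025643}{1620822} \approx 4618.0$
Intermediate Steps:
$S{\left(F \right)} = 769 F$
$s = \frac{6552935}{1620822}$ ($s = - 5 \frac{-433587 - 2187587}{828178 + 2413466} = - 5 \left(- \frac{2621174}{3241644}\right) = - 5 \left(\left(-2621174\right) \frac{1}{3241644}\right) = \left(-5\right) \left(- \frac{1310587}{1620822}\right) = \frac{6552935}{1620822} \approx 4.043$)
$s + S{\left(v{\left(9 \right)} \right)} = \frac{6552935}{1620822} + 769 \cdot 6 = \frac{6552935}{1620822} + 4614 = \frac{7485025643}{1620822}$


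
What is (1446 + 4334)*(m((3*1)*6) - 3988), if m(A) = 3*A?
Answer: -22738520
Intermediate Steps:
(1446 + 4334)*(m((3*1)*6) - 3988) = (1446 + 4334)*(3*((3*1)*6) - 3988) = 5780*(3*(3*6) - 3988) = 5780*(3*18 - 3988) = 5780*(54 - 3988) = 5780*(-3934) = -22738520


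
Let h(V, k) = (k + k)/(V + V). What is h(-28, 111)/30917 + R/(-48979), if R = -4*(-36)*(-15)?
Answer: 38049459/865304996 ≈ 0.043972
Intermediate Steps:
R = -2160 (R = 144*(-15) = -2160)
h(V, k) = k/V (h(V, k) = (2*k)/((2*V)) = (2*k)*(1/(2*V)) = k/V)
h(-28, 111)/30917 + R/(-48979) = (111/(-28))/30917 - 2160/(-48979) = (111*(-1/28))*(1/30917) - 2160*(-1/48979) = -111/28*1/30917 + 2160/48979 = -111/865676 + 2160/48979 = 38049459/865304996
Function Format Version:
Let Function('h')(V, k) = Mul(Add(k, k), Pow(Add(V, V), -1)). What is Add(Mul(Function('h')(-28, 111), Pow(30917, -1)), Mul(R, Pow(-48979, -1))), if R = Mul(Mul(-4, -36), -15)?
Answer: Rational(38049459, 865304996) ≈ 0.043972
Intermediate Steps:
R = -2160 (R = Mul(144, -15) = -2160)
Function('h')(V, k) = Mul(k, Pow(V, -1)) (Function('h')(V, k) = Mul(Mul(2, k), Pow(Mul(2, V), -1)) = Mul(Mul(2, k), Mul(Rational(1, 2), Pow(V, -1))) = Mul(k, Pow(V, -1)))
Add(Mul(Function('h')(-28, 111), Pow(30917, -1)), Mul(R, Pow(-48979, -1))) = Add(Mul(Mul(111, Pow(-28, -1)), Pow(30917, -1)), Mul(-2160, Pow(-48979, -1))) = Add(Mul(Mul(111, Rational(-1, 28)), Rational(1, 30917)), Mul(-2160, Rational(-1, 48979))) = Add(Mul(Rational(-111, 28), Rational(1, 30917)), Rational(2160, 48979)) = Add(Rational(-111, 865676), Rational(2160, 48979)) = Rational(38049459, 865304996)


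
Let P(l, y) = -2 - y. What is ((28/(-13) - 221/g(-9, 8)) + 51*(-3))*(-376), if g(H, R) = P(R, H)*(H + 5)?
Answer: 5038682/91 ≈ 55370.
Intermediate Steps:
g(H, R) = (-2 - H)*(5 + H) (g(H, R) = (-2 - H)*(H + 5) = (-2 - H)*(5 + H))
((28/(-13) - 221/g(-9, 8)) + 51*(-3))*(-376) = ((28/(-13) - 221*(-1/((2 - 9)*(5 - 9)))) + 51*(-3))*(-376) = ((28*(-1/13) - 221/((-1*(-7)*(-4)))) - 153)*(-376) = ((-28/13 - 221/(-28)) - 153)*(-376) = ((-28/13 - 221*(-1/28)) - 153)*(-376) = ((-28/13 + 221/28) - 153)*(-376) = (2089/364 - 153)*(-376) = -53603/364*(-376) = 5038682/91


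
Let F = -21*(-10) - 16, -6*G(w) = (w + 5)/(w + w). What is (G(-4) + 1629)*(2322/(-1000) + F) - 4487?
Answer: 7386250927/24000 ≈ 3.0776e+5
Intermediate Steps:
G(w) = -(5 + w)/(12*w) (G(w) = -(w + 5)/(6*(w + w)) = -(5 + w)/(6*(2*w)) = -(5 + w)*1/(2*w)/6 = -(5 + w)/(12*w))
F = 194 (F = 210 - 16 = 194)
(G(-4) + 1629)*(2322/(-1000) + F) - 4487 = ((1/12)*(-5 - 1*(-4))/(-4) + 1629)*(2322/(-1000) + 194) - 4487 = ((1/12)*(-¼)*(-5 + 4) + 1629)*(2322*(-1/1000) + 194) - 4487 = ((1/12)*(-¼)*(-1) + 1629)*(-1161/500 + 194) - 4487 = (1/48 + 1629)*(95839/500) - 4487 = (78193/48)*(95839/500) - 4487 = 7493938927/24000 - 4487 = 7386250927/24000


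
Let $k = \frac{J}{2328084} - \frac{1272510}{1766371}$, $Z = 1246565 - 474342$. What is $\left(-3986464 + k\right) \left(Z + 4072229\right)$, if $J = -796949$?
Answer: $- \frac{19854236928628773095871695}{1028065015791} \approx -1.9312 \cdot 10^{13}$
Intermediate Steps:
$Z = 772223$
$k = - \frac{4370217772919}{4112260063164}$ ($k = - \frac{796949}{2328084} - \frac{1272510}{1766371} = - \frac{4370217772919}{4112260063164} \approx -1.0627$)
$\left(-3986464 + k\right) \left(Z + 4072229\right) = \left(-3986464 - \frac{4370217772919}{4112260063164}\right) \left(772223 + 4072229\right) = \left(- \frac{16393381070658785015}{4112260063164}\right) 4844452 = - \frac{19854236928628773095871695}{1028065015791}$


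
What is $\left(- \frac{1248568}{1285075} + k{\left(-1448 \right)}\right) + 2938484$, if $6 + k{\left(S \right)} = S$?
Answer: $\frac{3774302578682}{1285075} \approx 2.937 \cdot 10^{6}$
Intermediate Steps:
$k{\left(S \right)} = -6 + S$
$\left(- \frac{1248568}{1285075} + k{\left(-1448 \right)}\right) + 2938484 = \left(- \frac{1248568}{1285075} - 1454\right) + 2938484 = - \frac{1869747618}{1285075} + 2938484 = \frac{3774302578682}{1285075}$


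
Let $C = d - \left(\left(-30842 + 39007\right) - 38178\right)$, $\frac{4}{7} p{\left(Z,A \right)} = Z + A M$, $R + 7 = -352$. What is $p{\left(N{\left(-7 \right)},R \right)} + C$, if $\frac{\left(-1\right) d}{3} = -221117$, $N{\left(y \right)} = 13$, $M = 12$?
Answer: $\frac{2743391}{4} \approx 6.8585 \cdot 10^{5}$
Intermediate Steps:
$R = -359$ ($R = -7 - 352 = -359$)
$d = 663351$ ($d = \left(-3\right) \left(-221117\right) = 663351$)
$p{\left(Z,A \right)} = 21 A + \frac{7 Z}{4}$ ($p{\left(Z,A \right)} = \frac{7 \left(Z + A 12\right)}{4} = \frac{7 \left(Z + 12 A\right)}{4} = 21 A + \frac{7 Z}{4}$)
$C = 693364$ ($C = 663351 - \left(\left(-30842 + 39007\right) - 38178\right) = 663351 - \left(8165 - 38178\right) = 663351 - -30013 = 663351 + 30013 = 693364$)
$p{\left(N{\left(-7 \right)},R \right)} + C = \left(21 \left(-359\right) + \frac{7}{4} \cdot 13\right) + 693364 = \left(-7539 + \frac{91}{4}\right) + 693364 = - \frac{30065}{4} + 693364 = \frac{2743391}{4}$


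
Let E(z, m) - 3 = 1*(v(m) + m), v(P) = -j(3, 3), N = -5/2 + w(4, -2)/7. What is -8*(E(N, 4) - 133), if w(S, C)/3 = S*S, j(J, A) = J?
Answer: 1032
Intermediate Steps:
w(S, C) = 3*S**2 (w(S, C) = 3*(S*S) = 3*S**2)
N = 61/14 (N = -5/2 + (3*4**2)/7 = -5*1/2 + (3*16)*(1/7) = -5/2 + 48*(1/7) = -5/2 + 48/7 = 61/14 ≈ 4.3571)
v(P) = -3 (v(P) = -1*3 = -3)
E(z, m) = m (E(z, m) = 3 + 1*(-3 + m) = 3 + (-3 + m) = m)
-8*(E(N, 4) - 133) = -8*(4 - 133) = -8*(-129) = 1032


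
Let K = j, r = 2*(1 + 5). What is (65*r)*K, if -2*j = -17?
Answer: 6630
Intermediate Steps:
j = 17/2 (j = -1/2*(-17) = 17/2 ≈ 8.5000)
r = 12 (r = 2*6 = 12)
K = 17/2 ≈ 8.5000
(65*r)*K = (65*12)*(17/2) = 780*(17/2) = 6630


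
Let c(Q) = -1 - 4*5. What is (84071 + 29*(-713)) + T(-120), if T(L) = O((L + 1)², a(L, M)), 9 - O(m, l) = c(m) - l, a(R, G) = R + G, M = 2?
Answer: 63306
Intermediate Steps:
c(Q) = -21 (c(Q) = -1 - 20 = -21)
a(R, G) = G + R
O(m, l) = 30 + l (O(m, l) = 9 - (-21 - l) = 9 + (21 + l) = 30 + l)
T(L) = 32 + L (T(L) = 30 + (2 + L) = 32 + L)
(84071 + 29*(-713)) + T(-120) = (84071 + 29*(-713)) + (32 - 120) = (84071 - 20677) - 88 = 63394 - 88 = 63306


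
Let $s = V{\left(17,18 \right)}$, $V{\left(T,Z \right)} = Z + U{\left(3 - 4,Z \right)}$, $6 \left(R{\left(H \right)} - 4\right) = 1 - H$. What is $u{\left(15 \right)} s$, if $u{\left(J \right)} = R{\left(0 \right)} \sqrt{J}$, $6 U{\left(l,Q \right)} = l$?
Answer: $\frac{2675 \sqrt{15}}{36} \approx 287.78$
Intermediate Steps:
$R{\left(H \right)} = \frac{25}{6} - \frac{H}{6}$ ($R{\left(H \right)} = 4 + \frac{1 - H}{6} = 4 - \left(- \frac{1}{6} + \frac{H}{6}\right) = \frac{25}{6} - \frac{H}{6}$)
$U{\left(l,Q \right)} = \frac{l}{6}$
$V{\left(T,Z \right)} = - \frac{1}{6} + Z$ ($V{\left(T,Z \right)} = Z + \frac{3 - 4}{6} = Z + \frac{1}{6} \left(-1\right) = Z - \frac{1}{6} = - \frac{1}{6} + Z$)
$s = \frac{107}{6}$ ($s = - \frac{1}{6} + 18 = \frac{107}{6} \approx 17.833$)
$u{\left(J \right)} = \frac{25 \sqrt{J}}{6}$ ($u{\left(J \right)} = \left(\frac{25}{6} - 0\right) \sqrt{J} = \left(\frac{25}{6} + 0\right) \sqrt{J} = \frac{25 \sqrt{J}}{6}$)
$u{\left(15 \right)} s = \frac{25 \sqrt{15}}{6} \cdot \frac{107}{6} = \frac{2675 \sqrt{15}}{36}$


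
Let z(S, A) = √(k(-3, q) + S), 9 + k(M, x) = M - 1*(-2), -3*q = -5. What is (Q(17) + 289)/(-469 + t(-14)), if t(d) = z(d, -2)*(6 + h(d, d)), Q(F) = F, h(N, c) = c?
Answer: -143514/221497 + 4896*I*√6/221497 ≈ -0.64793 + 0.054144*I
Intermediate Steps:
q = 5/3 (q = -⅓*(-5) = 5/3 ≈ 1.6667)
k(M, x) = -7 + M (k(M, x) = -9 + (M - 1*(-2)) = -9 + (M + 2) = -9 + (2 + M) = -7 + M)
z(S, A) = √(-10 + S) (z(S, A) = √((-7 - 3) + S) = √(-10 + S))
t(d) = √(-10 + d)*(6 + d)
(Q(17) + 289)/(-469 + t(-14)) = (17 + 289)/(-469 + √(-10 - 14)*(6 - 14)) = 306/(-469 + √(-24)*(-8)) = 306/(-469 + (2*I*√6)*(-8)) = 306/(-469 - 16*I*√6)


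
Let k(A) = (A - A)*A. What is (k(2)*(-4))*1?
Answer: 0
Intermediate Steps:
k(A) = 0 (k(A) = 0*A = 0)
(k(2)*(-4))*1 = (0*(-4))*1 = 0*1 = 0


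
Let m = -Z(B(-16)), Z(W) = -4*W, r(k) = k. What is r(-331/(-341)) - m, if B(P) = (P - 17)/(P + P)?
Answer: -8605/2728 ≈ -3.1543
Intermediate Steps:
B(P) = (-17 + P)/(2*P) (B(P) = (-17 + P)/((2*P)) = (-17 + P)*(1/(2*P)) = (-17 + P)/(2*P))
m = 33/8 (m = -(-4)*(½)*(-17 - 16)/(-16) = -(-4)*(½)*(-1/16)*(-33) = -(-4)*33/32 = -1*(-33/8) = 33/8 ≈ 4.1250)
r(-331/(-341)) - m = -331/(-341) - 1*33/8 = -331*(-1/341) - 33/8 = 331/341 - 33/8 = -8605/2728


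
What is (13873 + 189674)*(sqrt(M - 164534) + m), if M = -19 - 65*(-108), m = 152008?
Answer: 30940772376 + 203547*I*sqrt(157533) ≈ 3.0941e+10 + 8.0789e+7*I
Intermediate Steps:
M = 7001 (M = -19 + 7020 = 7001)
(13873 + 189674)*(sqrt(M - 164534) + m) = (13873 + 189674)*(sqrt(7001 - 164534) + 152008) = 203547*(sqrt(-157533) + 152008) = 203547*(I*sqrt(157533) + 152008) = 203547*(152008 + I*sqrt(157533)) = 30940772376 + 203547*I*sqrt(157533)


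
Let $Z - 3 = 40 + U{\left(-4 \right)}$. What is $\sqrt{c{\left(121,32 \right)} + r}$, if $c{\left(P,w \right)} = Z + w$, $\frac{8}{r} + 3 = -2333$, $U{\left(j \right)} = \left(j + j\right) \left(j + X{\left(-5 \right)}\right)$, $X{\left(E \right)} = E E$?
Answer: $\frac{i \sqrt{1982461}}{146} \approx 9.6438 i$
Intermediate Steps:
$X{\left(E \right)} = E^{2}$
$U{\left(j \right)} = 2 j \left(25 + j\right)$ ($U{\left(j \right)} = \left(j + j\right) \left(j + \left(-5\right)^{2}\right) = 2 j \left(j + 25\right) = 2 j \left(25 + j\right)$)
$Z = -125$ ($Z = 3 + \left(40 + 2 \left(-4\right) \left(25 - 4\right)\right) = 3 + \left(40 + 2 \left(-4\right) 21\right) = 3 + \left(40 - 168\right) = 3 - 128 = -125$)
$r = - \frac{1}{292}$ ($r = \frac{8}{-3 - 2333} = \frac{8}{-2336} = 8 \left(- \frac{1}{2336}\right) = - \frac{1}{292} \approx -0.0034247$)
$c{\left(P,w \right)} = -125 + w$
$\sqrt{c{\left(121,32 \right)} + r} = \sqrt{\left(-125 + 32\right) - \frac{1}{292}} = \sqrt{-93 - \frac{1}{292}} = \sqrt{- \frac{27157}{292}} = \frac{i \sqrt{1982461}}{146}$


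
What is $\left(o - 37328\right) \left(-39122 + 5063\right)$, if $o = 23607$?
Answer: $467323539$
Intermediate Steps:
$\left(o - 37328\right) \left(-39122 + 5063\right) = \left(23607 - 37328\right) \left(-39122 + 5063\right) = \left(-13721\right) \left(-34059\right) = 467323539$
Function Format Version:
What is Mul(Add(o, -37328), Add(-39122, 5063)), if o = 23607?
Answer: 467323539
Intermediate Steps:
Mul(Add(o, -37328), Add(-39122, 5063)) = Mul(Add(23607, -37328), Add(-39122, 5063)) = Mul(-13721, -34059) = 467323539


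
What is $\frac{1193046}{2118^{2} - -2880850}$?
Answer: $\frac{596523}{3683387} \approx 0.16195$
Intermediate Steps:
$\frac{1193046}{2118^{2} - -2880850} = \frac{1193046}{4485924 + 2880850} = \frac{1193046}{7366774} = 1193046 \cdot \frac{1}{7366774} = \frac{596523}{3683387}$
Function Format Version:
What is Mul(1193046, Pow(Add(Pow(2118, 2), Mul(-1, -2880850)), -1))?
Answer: Rational(596523, 3683387) ≈ 0.16195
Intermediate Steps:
Mul(1193046, Pow(Add(Pow(2118, 2), Mul(-1, -2880850)), -1)) = Mul(1193046, Pow(Add(4485924, 2880850), -1)) = Mul(1193046, Pow(7366774, -1)) = Mul(1193046, Rational(1, 7366774)) = Rational(596523, 3683387)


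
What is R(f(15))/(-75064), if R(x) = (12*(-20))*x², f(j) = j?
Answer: 6750/9383 ≈ 0.71939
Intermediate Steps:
R(x) = -240*x²
R(f(15))/(-75064) = -240*15²/(-75064) = -240*225*(-1/75064) = -54000*(-1/75064) = 6750/9383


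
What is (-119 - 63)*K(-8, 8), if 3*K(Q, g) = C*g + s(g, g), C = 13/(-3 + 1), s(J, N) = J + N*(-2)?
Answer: 3640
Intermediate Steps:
s(J, N) = J - 2*N
C = -13/2 (C = 13/(-2) = 13*(-½) = -13/2 ≈ -6.5000)
K(Q, g) = -5*g/2 (K(Q, g) = (-13*g/2 + (g - 2*g))/3 = (-13*g/2 - g)/3 = (-15*g/2)/3 = -5*g/2)
(-119 - 63)*K(-8, 8) = (-119 - 63)*(-5/2*8) = -182*(-20) = 3640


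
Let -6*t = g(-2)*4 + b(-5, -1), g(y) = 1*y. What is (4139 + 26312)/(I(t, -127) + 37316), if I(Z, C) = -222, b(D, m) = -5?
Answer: 30451/37094 ≈ 0.82091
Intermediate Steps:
g(y) = y
t = 13/6 (t = -(-2*4 - 5)/6 = -(-8 - 5)/6 = -1/6*(-13) = 13/6 ≈ 2.1667)
(4139 + 26312)/(I(t, -127) + 37316) = (4139 + 26312)/(-222 + 37316) = 30451/37094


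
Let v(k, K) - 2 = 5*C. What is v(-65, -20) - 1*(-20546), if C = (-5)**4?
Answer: 23673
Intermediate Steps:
C = 625
v(k, K) = 3127 (v(k, K) = 2 + 5*625 = 2 + 3125 = 3127)
v(-65, -20) - 1*(-20546) = 3127 - 1*(-20546) = 3127 + 20546 = 23673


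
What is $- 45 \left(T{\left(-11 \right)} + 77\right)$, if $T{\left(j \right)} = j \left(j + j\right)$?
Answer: $-14355$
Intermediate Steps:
$T{\left(j \right)} = 2 j^{2}$ ($T{\left(j \right)} = j 2 j = 2 j^{2}$)
$- 45 \left(T{\left(-11 \right)} + 77\right) = - 45 \left(2 \left(-11\right)^{2} + 77\right) = - 45 \left(2 \cdot 121 + 77\right) = - 45 \left(242 + 77\right) = \left(-45\right) 319 = -14355$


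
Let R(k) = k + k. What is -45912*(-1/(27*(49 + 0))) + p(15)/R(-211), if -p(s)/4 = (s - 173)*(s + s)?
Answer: -951536/93051 ≈ -10.226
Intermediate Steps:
R(k) = 2*k
p(s) = -8*s*(-173 + s) (p(s) = -4*(s - 173)*(s + s) = -4*(-173 + s)*2*s = -8*s*(-173 + s))
-45912*(-1/(27*(49 + 0))) + p(15)/R(-211) = -45912*(-1/(27*(49 + 0))) + (8*15*(173 - 1*15))/((2*(-211))) = -45912/((-27*49)) + (8*15*(173 - 15))/(-422) = -45912/(-1323) + (8*15*158)*(-1/422) = -45912*(-1/1323) + 18960*(-1/422) = 15304/441 - 9480/211 = -951536/93051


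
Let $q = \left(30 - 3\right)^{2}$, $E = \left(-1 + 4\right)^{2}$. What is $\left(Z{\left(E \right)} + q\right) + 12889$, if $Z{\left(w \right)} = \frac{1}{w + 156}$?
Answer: $\frac{2246971}{165} \approx 13618.0$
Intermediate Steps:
$E = 9$ ($E = 3^{2} = 9$)
$Z{\left(w \right)} = \frac{1}{156 + w}$
$q = 729$ ($q = 27^{2} = 729$)
$\left(Z{\left(E \right)} + q\right) + 12889 = \left(\frac{1}{156 + 9} + 729\right) + 12889 = \left(\frac{1}{165} + 729\right) + 12889 = \frac{120286}{165} + 12889 = \frac{2246971}{165}$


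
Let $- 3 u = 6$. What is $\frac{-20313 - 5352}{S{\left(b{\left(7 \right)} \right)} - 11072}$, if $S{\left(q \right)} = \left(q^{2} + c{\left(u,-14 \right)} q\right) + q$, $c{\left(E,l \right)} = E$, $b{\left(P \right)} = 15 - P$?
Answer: $\frac{8555}{3672} \approx 2.3298$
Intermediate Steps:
$u = -2$ ($u = \left(- \frac{1}{3}\right) 6 = -2$)
$S{\left(q \right)} = q^{2} - q$ ($S{\left(q \right)} = \left(q^{2} - 2 q\right) + q = q^{2} - q$)
$\frac{-20313 - 5352}{S{\left(b{\left(7 \right)} \right)} - 11072} = \frac{-20313 - 5352}{\left(15 - 7\right) \left(-1 + \left(15 - 7\right)\right) - 11072} = - \frac{25665}{\left(15 - 7\right) \left(-1 + \left(15 - 7\right)\right) - 11072} = - \frac{25665}{8 \left(-1 + 8\right) - 11072} = - \frac{25665}{8 \cdot 7 - 11072} = - \frac{25665}{56 - 11072} = - \frac{25665}{-11016} = \left(-25665\right) \left(- \frac{1}{11016}\right) = \frac{8555}{3672}$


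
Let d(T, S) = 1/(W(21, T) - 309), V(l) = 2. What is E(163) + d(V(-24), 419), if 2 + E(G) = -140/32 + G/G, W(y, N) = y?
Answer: -1549/288 ≈ -5.3785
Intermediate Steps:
E(G) = -43/8 (E(G) = -2 + (-140/32 + G/G) = -2 + (-140*1/32 + 1) = -2 + (-35/8 + 1) = -2 - 27/8 = -43/8)
d(T, S) = -1/288 (d(T, S) = 1/(21 - 309) = 1/(-288) = -1/288)
E(163) + d(V(-24), 419) = -43/8 - 1/288 = -1549/288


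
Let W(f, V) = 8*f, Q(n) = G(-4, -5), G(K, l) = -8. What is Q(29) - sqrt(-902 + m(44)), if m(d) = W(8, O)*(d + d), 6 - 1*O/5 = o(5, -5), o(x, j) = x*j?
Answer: -8 - sqrt(4730) ≈ -76.775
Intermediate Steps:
Q(n) = -8
o(x, j) = j*x
O = 155 (O = 30 - (-25)*5 = 30 - 5*(-25) = 30 + 125 = 155)
m(d) = 128*d (m(d) = (8*8)*(d + d) = 64*(2*d) = 128*d)
Q(29) - sqrt(-902 + m(44)) = -8 - sqrt(-902 + 128*44) = -8 - sqrt(-902 + 5632) = -8 - sqrt(4730)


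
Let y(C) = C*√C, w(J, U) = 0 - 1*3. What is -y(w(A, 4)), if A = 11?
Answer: 3*I*√3 ≈ 5.1962*I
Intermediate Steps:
w(J, U) = -3 (w(J, U) = 0 - 3 = -3)
y(C) = C^(3/2)
-y(w(A, 4)) = -(-3)^(3/2) = -(-3)*I*√3 = 3*I*√3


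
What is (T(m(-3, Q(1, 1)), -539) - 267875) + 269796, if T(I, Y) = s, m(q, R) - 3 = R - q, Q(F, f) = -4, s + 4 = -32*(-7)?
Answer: 2141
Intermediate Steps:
s = 220 (s = -4 - 32*(-7) = -4 + 224 = 220)
m(q, R) = 3 + R - q (m(q, R) = 3 + (R - q) = 3 + R - q)
T(I, Y) = 220
(T(m(-3, Q(1, 1)), -539) - 267875) + 269796 = (220 - 267875) + 269796 = -267655 + 269796 = 2141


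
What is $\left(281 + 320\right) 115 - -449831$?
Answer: $518946$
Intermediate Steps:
$\left(281 + 320\right) 115 - -449831 = 601 \cdot 115 + 449831 = 69115 + 449831 = 518946$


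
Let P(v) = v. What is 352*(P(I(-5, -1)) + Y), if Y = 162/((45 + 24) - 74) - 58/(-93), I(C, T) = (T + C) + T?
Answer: -6346912/465 ≈ -13649.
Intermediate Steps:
I(C, T) = C + 2*T (I(C, T) = (C + T) + T = C + 2*T)
Y = -14776/465 (Y = 162/(69 - 74) - 58*(-1/93) = 162/(-5) + 58/93 = 162*(-1/5) + 58/93 = -162/5 + 58/93 = -14776/465 ≈ -31.776)
352*(P(I(-5, -1)) + Y) = 352*((-5 + 2*(-1)) - 14776/465) = 352*((-5 - 2) - 14776/465) = 352*(-7 - 14776/465) = 352*(-18031/465) = -6346912/465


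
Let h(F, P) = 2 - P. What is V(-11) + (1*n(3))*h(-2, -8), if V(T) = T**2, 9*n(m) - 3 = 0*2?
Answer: 373/3 ≈ 124.33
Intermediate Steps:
n(m) = 1/3 (n(m) = 1/3 + (0*2)/9 = 1/3 + (1/9)*0 = 1/3 + 0 = 1/3)
V(-11) + (1*n(3))*h(-2, -8) = (-11)**2 + (1*(1/3))*(2 - 1*(-8)) = 121 + (2 + 8)/3 = 121 + (1/3)*10 = 121 + 10/3 = 373/3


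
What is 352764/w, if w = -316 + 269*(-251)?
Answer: -352764/67835 ≈ -5.2003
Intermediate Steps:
w = -67835 (w = -316 - 67519 = -67835)
352764/w = 352764/(-67835) = 352764*(-1/67835) = -352764/67835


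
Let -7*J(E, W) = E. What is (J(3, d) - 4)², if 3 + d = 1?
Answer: 961/49 ≈ 19.612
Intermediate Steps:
d = -2 (d = -3 + 1 = -2)
J(E, W) = -E/7
(J(3, d) - 4)² = (-⅐*3 - 4)² = (-3/7 - 4)² = (-31/7)² = 961/49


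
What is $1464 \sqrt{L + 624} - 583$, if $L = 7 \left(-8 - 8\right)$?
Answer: $-583 + 23424 \sqrt{2} \approx 32544.0$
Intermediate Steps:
$L = -112$ ($L = 7 \left(-16\right) = -112$)
$1464 \sqrt{L + 624} - 583 = 1464 \sqrt{-112 + 624} - 583 = 1464 \sqrt{512} - 583 = 1464 \cdot 16 \sqrt{2} - 583 = 23424 \sqrt{2} - 583 = -583 + 23424 \sqrt{2}$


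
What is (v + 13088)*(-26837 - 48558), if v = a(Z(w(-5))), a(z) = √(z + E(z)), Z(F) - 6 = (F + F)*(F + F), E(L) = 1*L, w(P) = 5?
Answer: -986769760 - 150790*√53 ≈ -9.8787e+8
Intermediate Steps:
E(L) = L
Z(F) = 6 + 4*F² (Z(F) = 6 + (F + F)*(F + F) = 6 + (2*F)*(2*F) = 6 + 4*F²)
a(z) = √2*√z (a(z) = √(z + z) = √(2*z) = √2*√z)
v = 2*√53 (v = √2*√(6 + 4*5²) = √2*√(6 + 4*25) = √2*√(6 + 100) = √2*√106 = 2*√53 ≈ 14.560)
(v + 13088)*(-26837 - 48558) = (2*√53 + 13088)*(-26837 - 48558) = (13088 + 2*√53)*(-75395) = -986769760 - 150790*√53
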